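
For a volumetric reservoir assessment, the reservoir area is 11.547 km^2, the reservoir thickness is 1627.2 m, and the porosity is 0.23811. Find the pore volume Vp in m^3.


Vp = A * 1e6 * hr * phi
Vp = 11.547 * 1e6 * 1627.2 * 0.23811
Vp = 4.4739e+09 m^3


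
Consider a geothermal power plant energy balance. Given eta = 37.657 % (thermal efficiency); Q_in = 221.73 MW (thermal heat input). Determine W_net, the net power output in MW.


W_net = eta / 100 * Q_in
W_net = 37.657 / 100 * 221.73
W_net = 83.497 MW


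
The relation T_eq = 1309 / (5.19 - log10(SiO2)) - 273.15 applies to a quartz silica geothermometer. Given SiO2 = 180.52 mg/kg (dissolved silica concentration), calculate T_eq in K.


T_eq = 1309 / (5.19 - log10(SiO2)) - 273.15
T_eq = 1309 / (5.19 - log10(180.52)) - 273.15
T_eq = 173.0785 deg C
Convert to K: 173.0785 + 273.15 = 446.23 K
T_eq = 446.23 K


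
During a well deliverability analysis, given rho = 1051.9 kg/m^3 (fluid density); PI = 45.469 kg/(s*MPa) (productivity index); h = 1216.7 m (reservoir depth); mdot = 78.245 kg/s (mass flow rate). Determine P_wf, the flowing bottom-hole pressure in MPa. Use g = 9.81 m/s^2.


Step 1: P_i = rho*g*h/1e6 = 1051.9*9.81*1216.7/1e6 = 12.55530 MPa
Step 2: P_wf = P_i - mdot/PI = 12.55530 - 78.245/45.469 = 10.834 MPa
P_wf = 10.834 MPa


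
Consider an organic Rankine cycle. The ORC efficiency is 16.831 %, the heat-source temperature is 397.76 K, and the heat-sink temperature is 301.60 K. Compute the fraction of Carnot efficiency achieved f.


f = (eta_orc/100) / (1 - Tc/Th)
f = (16.831/100) / (1 - 301.60/397.76)
f = 0.69620


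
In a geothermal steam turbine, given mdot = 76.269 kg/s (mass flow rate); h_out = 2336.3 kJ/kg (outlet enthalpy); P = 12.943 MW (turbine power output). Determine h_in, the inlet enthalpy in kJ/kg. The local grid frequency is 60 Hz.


h_in = h_out + P * 1000 / mdot
h_in = 2336.3 + 12.943 * 1000 / 76.269
h_in = 2506.0 kJ/kg


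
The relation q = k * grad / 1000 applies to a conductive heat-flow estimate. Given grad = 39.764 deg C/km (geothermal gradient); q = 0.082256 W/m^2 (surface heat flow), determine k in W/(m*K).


k = q * 1000 / grad
k = 0.082256 * 1000 / 39.764
k = 2.0686 W/(m*K)


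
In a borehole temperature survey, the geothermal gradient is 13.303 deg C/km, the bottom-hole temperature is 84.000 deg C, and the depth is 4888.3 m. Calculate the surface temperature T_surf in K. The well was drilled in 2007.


T_surf = T_d - grad * d / 1000
T_surf = 84.000 - 13.303 * 4888.3 / 1000
T_surf = 18.97095 deg C
Convert to K: 18.97095 + 273.15 = 292.12 K
T_surf = 292.12 K


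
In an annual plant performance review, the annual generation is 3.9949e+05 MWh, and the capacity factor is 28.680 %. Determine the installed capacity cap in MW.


cap = E_a / (CF/100 * 8760)
cap = 3.9949e+05 / (28.680/100 * 8760)
cap = 159.01 MW


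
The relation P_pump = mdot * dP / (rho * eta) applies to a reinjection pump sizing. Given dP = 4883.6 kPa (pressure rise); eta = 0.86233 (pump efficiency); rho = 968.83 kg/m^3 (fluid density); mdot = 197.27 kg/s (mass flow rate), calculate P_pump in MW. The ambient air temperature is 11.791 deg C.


P_pump = mdot * dP / (rho * eta)
P_pump = 197.27 * 4883.6 / (968.83 * 0.86233)
P_pump = 1153.135 kW
Convert: 1153.135 kW * 0.001 = 1.1531 MW
P_pump = 1.1531 MW


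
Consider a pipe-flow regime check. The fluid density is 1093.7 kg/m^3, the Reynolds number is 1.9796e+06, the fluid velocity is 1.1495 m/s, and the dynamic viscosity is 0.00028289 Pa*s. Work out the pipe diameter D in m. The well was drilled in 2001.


D = Re * mu / (rho * vel)
D = 1.9796e+06 * 0.00028289 / (1093.7 * 1.1495)
D = 0.44544 m


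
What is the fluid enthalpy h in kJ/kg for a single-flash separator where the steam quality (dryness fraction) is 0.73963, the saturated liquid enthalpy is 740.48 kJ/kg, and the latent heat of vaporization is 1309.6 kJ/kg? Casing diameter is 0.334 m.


h = hf + x * hfg
h = 740.48 + 0.73963 * 1309.6
h = 1709.1 kJ/kg


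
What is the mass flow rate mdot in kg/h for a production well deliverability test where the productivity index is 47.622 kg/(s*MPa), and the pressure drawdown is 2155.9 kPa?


mdot = PI * dP / 1000
mdot = 47.622 * 2155.9 / 1000
mdot = 102.6683 kg/s
Convert: 102.6683 kg/s * 3600.0 = 3.6961e+05 kg/h
mdot = 3.6961e+05 kg/h


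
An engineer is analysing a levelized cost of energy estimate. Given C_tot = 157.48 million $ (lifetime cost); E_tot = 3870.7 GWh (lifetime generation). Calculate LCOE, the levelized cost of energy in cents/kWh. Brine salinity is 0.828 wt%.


LCOE = C_tot / E_tot * 100
LCOE = 157.48 / 3870.7 * 100
LCOE = 4.0685 cents/kWh


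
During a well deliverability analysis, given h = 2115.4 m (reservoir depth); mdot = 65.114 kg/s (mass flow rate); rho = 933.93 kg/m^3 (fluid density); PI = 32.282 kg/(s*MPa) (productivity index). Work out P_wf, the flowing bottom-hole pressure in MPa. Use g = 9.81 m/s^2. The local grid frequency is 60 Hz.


Step 1: P_i = rho*g*h/1e6 = 933.93*9.81*2115.4/1e6 = 19.38098 MPa
Step 2: P_wf = P_i - mdot/PI = 19.38098 - 65.114/32.282 = 17.364 MPa
P_wf = 17.364 MPa


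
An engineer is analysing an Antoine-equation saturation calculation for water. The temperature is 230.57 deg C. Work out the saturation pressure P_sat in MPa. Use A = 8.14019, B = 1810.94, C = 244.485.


P_sat = 10^(A - B/(C + T)) / 760 * 0.101325
P_sat = 10^(8.14019 - 1810.94/(244.485 + 230.57)) / 760 * 0.101325
P_sat = 2.8381 MPa


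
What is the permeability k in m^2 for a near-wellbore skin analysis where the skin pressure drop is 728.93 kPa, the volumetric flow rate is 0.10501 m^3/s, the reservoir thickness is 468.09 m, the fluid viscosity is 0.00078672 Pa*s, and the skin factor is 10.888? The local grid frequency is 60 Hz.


k = S*q*mu / (2*pi*dP_s*1000*hr)
k = 10.888*0.10501*0.00078672 / (2*pi*728.93*1000*468.09)
k = 4.1957e-13 m^2


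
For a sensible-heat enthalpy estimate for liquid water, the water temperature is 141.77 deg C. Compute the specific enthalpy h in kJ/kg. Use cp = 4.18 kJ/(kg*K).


h = cp * T
h = 4.18 * 141.77
h = 592.60 kJ/kg


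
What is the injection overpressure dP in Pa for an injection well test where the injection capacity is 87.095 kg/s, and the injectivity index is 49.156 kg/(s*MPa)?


dP = mdot * 1000 / II
dP = 87.095 * 1000 / 49.156
dP = 1771.808 kPa
Convert: 1771.808 kPa * 1000.0 = 1.7718e+06 Pa
dP = 1.7718e+06 Pa


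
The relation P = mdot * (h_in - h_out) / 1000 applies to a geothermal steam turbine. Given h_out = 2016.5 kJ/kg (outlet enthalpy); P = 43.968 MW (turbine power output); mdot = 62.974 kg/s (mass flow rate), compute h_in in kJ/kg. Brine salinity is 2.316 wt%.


h_in = h_out + P * 1000 / mdot
h_in = 2016.5 + 43.968 * 1000 / 62.974
h_in = 2714.7 kJ/kg


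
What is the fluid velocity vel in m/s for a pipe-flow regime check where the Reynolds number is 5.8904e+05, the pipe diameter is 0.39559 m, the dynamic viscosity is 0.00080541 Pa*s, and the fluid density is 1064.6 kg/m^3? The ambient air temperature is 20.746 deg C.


vel = Re * mu / (rho * D)
vel = 5.8904e+05 * 0.00080541 / (1064.6 * 0.39559)
vel = 1.1265 m/s


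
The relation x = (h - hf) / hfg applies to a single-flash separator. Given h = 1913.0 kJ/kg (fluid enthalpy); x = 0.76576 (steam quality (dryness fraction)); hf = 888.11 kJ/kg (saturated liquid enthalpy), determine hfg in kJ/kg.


hfg = (h - hf) / x
hfg = (1913.0 - 888.11) / 0.76576
hfg = 1338.4 kJ/kg


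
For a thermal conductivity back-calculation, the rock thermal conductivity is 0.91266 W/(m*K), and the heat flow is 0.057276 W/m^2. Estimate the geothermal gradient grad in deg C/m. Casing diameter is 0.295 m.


grad = q / k * 1000
grad = 0.057276 / 0.91266 * 1000
grad = 62.75722 deg C/km
Convert: 62.75722 deg C/km * 0.001 = 0.062757 deg C/m
grad = 0.062757 deg C/m


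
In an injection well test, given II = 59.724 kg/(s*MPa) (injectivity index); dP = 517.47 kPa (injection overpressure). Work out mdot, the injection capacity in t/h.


mdot = II * dP / 1000
mdot = 59.724 * 517.47 / 1000
mdot = 30.90538 kg/s
Convert: 30.90538 kg/s * 3.6 = 111.26 t/h
mdot = 111.26 t/h


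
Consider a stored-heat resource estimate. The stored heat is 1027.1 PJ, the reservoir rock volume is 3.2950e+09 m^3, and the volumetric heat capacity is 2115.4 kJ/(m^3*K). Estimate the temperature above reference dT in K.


dT = Q_s * 1e12 / (Vr * rhoc)
dT = 1027.1 * 1e12 / (3.2950e+09 * 2115.4)
dT = 147.35 K


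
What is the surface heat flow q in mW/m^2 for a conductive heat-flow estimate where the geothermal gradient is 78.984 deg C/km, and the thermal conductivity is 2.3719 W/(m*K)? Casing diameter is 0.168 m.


q = k * grad / 1000
q = 2.3719 * 78.984 / 1000
q = 0.1873421 W/m^2
Convert: 0.1873421 W/m^2 * 1000.0 = 187.34 mW/m^2
q = 187.34 mW/m^2


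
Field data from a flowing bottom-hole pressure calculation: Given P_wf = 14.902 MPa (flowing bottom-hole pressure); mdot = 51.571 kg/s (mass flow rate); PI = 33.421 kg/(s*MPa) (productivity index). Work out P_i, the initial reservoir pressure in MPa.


P_i = P_wf + mdot / PI
P_i = 14.902 + 51.571 / 33.421
P_i = 16.445 MPa


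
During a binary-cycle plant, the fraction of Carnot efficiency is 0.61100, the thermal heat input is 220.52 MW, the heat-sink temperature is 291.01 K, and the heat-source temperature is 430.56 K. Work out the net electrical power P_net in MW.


Step 1: eta = (1 - Tc/Th)*f = (1 - 291.01/430.56)*0.611 = 0.1980329
Step 2: P_net = eta * Q_in = 0.1980329 * 220.52 = 43.670 MW
P_net = 43.670 MW


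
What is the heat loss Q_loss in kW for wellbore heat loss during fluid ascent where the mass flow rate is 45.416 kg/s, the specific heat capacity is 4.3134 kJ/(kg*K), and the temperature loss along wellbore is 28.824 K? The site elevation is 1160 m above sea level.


Q_loss = mdot * cp * dT
Q_loss = 45.416 * 4.3134 * 28.824
Q_loss = 5646.5 kW


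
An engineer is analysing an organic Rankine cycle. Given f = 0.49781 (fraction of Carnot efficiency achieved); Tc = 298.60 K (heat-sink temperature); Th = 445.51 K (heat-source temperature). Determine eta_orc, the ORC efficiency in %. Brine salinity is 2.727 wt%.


eta_orc = (1 - Tc/Th) * f * 100
eta_orc = (1 - 298.60/445.51) * 0.49781 * 100
eta_orc = 16.416 %


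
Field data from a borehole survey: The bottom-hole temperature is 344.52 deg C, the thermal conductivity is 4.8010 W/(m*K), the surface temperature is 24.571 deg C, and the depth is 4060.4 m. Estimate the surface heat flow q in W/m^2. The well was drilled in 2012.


Step 1: grad = (T_d - T_surf)/d * 1000 = (344.52 - 24.571)/4060.4 * 1000 = 78.79741 deg C/km
Step 2: q = k * grad / 1000 = 4.801 * 78.79741 / 1000 = 0.37831 W/m^2
q = 0.37831 W/m^2


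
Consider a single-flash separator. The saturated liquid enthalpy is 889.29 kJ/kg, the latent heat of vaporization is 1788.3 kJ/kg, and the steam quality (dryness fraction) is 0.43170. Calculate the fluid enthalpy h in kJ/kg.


h = hf + x * hfg
h = 889.29 + 0.43170 * 1788.3
h = 1661.3 kJ/kg


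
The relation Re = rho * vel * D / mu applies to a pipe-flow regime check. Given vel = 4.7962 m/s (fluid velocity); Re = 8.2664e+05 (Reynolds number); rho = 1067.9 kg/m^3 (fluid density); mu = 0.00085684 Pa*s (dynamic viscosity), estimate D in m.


D = Re * mu / (rho * vel)
D = 8.2664e+05 * 0.00085684 / (1067.9 * 4.7962)
D = 0.13829 m


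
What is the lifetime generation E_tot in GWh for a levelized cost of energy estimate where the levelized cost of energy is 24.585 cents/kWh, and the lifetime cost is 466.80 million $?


E_tot = C_tot / LCOE * 100
E_tot = 466.80 / 24.585 * 100
E_tot = 1898.7 GWh


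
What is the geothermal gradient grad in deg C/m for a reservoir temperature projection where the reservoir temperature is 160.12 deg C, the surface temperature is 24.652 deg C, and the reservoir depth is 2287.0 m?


grad = (T_res - T_surf) / d * 1000
grad = (160.12 - 24.652) / 2287.0 * 1000
grad = 59.23393 deg C/km
Convert: 59.23393 deg C/km * 0.001 = 0.059234 deg C/m
grad = 0.059234 deg C/m


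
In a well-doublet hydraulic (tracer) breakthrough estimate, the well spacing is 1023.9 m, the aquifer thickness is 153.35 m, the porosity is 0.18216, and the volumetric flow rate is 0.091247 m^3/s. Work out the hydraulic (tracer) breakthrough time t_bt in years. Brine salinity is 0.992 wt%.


t_bt = pi * hr * phi * L^2 / (3 * Qv) / (365.25*86400)
t_bt = pi * 153.35 * 0.18216 * 1023.9^2 / (3 * 0.091247) / (365.25*86400)
t_bt = 10.650 years


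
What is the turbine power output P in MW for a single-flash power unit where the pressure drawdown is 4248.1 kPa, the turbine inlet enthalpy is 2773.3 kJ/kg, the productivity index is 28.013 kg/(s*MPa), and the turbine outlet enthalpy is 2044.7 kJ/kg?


Step 1: mdot = PI * dP / 1000 = 28.013 * 4248.1 / 1000 = 119.0020 kg/s
Step 2: P = mdot*(h_in - h_out)/1000 = 119.0020*(2773.3 - 2044.7)/1000 = 86.705 MW
P = 86.705 MW


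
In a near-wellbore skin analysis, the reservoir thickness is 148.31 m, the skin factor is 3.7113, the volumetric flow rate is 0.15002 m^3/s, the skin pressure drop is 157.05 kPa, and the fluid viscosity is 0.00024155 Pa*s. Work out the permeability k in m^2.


k = S*q*mu / (2*pi*dP_s*1000*hr)
k = 3.7113*0.15002*0.00024155 / (2*pi*157.05*1000*148.31)
k = 9.1895e-13 m^2


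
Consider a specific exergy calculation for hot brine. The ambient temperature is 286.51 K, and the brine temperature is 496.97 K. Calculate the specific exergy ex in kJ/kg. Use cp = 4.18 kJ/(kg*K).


ex = cp * ((T_b - T_0) - T_0 * ln(T_b/T_0))
ex = 4.18 * ((496.97 - 286.51) - 286.51 * ln(496.97/286.51))
ex = 220.13 kJ/kg


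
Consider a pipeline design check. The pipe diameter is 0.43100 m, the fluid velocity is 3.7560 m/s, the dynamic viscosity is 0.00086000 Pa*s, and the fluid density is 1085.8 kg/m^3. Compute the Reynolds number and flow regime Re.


Step 1: Re = rho*vel*D/mu = 1085.8*3.756*0.431/0.00086 = 2.0439e+06
Step 2: Re = 2.0439e+06 > 4000, so flow is turbulent.
Re = 2.0439e+06 (turbulent)


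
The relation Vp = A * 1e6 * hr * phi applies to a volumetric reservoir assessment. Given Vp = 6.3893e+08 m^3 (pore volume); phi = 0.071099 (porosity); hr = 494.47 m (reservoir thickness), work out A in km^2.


A = Vp / (1e6 * hr * phi)
A = 6.3893e+08 / (1e6 * 494.47 * 0.071099)
A = 18.174 km^2


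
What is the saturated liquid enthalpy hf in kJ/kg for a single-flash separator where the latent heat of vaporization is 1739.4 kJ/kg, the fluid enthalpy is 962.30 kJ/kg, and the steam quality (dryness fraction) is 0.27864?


hf = h - x * hfg
hf = 962.30 - 0.27864 * 1739.4
hf = 477.63 kJ/kg


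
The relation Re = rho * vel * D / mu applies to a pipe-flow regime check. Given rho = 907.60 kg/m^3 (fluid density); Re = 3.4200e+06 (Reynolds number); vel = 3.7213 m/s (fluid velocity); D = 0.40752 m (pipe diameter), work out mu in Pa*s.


mu = rho * vel * D / Re
mu = 907.60 * 3.7213 * 0.40752 / 3.4200e+06
mu = 0.00040245 Pa*s


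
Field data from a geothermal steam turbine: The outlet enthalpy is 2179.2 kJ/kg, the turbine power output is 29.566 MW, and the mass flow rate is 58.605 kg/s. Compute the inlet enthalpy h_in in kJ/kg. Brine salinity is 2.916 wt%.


h_in = h_out + P * 1000 / mdot
h_in = 2179.2 + 29.566 * 1000 / 58.605
h_in = 2683.7 kJ/kg


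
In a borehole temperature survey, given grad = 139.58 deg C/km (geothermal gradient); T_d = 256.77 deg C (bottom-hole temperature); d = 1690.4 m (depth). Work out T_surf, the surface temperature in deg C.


T_surf = T_d - grad * d / 1000
T_surf = 256.77 - 139.58 * 1690.4 / 1000
T_surf = 20.824 deg C


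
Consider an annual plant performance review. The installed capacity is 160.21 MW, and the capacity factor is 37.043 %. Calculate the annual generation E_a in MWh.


E_a = CF / 100 * cap * 8760
E_a = 37.043 / 100 * 160.21 * 8760
E_a = 5.1988e+05 MWh


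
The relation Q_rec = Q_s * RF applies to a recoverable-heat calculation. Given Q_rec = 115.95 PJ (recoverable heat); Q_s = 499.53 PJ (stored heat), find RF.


RF = Q_rec / Q_s
RF = 115.95 / 499.53
RF = 0.23212


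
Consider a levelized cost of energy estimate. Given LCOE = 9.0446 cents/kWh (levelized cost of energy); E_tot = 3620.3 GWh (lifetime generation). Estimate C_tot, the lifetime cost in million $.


C_tot = LCOE / 100 * E_tot
C_tot = 9.0446 / 100 * 3620.3
C_tot = 327.44 million $


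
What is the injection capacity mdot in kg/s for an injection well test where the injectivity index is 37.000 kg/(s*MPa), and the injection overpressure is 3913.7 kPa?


mdot = II * dP / 1000
mdot = 37.000 * 3913.7 / 1000
mdot = 144.81 kg/s


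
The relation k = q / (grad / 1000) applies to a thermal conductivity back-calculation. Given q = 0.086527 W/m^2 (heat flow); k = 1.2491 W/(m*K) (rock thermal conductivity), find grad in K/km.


grad = q / k * 1000
grad = 0.086527 / 1.2491 * 1000
grad = 69.27148 deg C/km
Convert: 69.27148 deg C/km * 1.0 = 69.271 K/km
grad = 69.271 K/km


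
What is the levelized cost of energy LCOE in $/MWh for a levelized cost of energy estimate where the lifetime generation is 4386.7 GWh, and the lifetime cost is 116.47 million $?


LCOE = C_tot / E_tot * 100
LCOE = 116.47 / 4386.7 * 100
LCOE = 2.655071 cents/kWh
Convert: 2.655071 cents/kWh * 10.0 = 26.551 $/MWh
LCOE = 26.551 $/MWh


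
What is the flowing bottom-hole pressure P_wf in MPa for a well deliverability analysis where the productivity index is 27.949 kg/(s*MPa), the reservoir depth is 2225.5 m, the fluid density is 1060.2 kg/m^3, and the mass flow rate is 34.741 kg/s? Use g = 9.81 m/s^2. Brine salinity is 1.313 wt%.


Step 1: P_i = rho*g*h/1e6 = 1060.2*9.81*2225.5/1e6 = 23.14645 MPa
Step 2: P_wf = P_i - mdot/PI = 23.14645 - 34.741/27.949 = 21.903 MPa
P_wf = 21.903 MPa


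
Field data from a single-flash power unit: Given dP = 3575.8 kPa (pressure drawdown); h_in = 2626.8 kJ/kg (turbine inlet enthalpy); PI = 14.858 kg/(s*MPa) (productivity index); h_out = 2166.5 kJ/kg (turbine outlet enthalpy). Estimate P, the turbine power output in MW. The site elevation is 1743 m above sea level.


Step 1: mdot = PI * dP / 1000 = 14.858 * 3575.8 / 1000 = 53.12924 kg/s
Step 2: P = mdot*(h_in - h_out)/1000 = 53.12924*(2626.8 - 2166.5)/1000 = 24.455 MW
P = 24.455 MW


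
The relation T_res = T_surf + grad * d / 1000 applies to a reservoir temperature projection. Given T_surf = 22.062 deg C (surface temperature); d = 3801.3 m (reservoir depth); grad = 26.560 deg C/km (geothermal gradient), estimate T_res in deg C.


T_res = T_surf + grad * d / 1000
T_res = 22.062 + 26.560 * 3801.3 / 1000
T_res = 123.02 deg C


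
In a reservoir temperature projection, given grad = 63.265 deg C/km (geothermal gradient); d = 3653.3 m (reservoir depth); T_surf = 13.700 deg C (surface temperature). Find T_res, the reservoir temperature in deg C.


T_res = T_surf + grad * d / 1000
T_res = 13.700 + 63.265 * 3653.3 / 1000
T_res = 244.83 deg C


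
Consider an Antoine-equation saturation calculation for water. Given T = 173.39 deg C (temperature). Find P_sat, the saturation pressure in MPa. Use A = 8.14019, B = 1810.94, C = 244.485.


P_sat = 10^(A - B/(C + T)) / 760 * 0.101325
P_sat = 10^(8.14019 - 1810.94/(244.485 + 173.39)) / 760 * 0.101325
P_sat = 0.85390 MPa


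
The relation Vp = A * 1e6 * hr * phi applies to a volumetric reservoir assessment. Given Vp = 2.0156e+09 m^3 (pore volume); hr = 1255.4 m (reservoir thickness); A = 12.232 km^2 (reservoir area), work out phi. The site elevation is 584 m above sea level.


phi = Vp / (A * 1e6 * hr)
phi = 2.0156e+09 / (12.232 * 1e6 * 1255.4)
phi = 0.13126


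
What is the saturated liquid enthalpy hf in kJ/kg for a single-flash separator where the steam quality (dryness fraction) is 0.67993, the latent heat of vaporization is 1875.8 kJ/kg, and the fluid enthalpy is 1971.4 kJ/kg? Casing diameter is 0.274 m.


hf = h - x * hfg
hf = 1971.4 - 0.67993 * 1875.8
hf = 695.99 kJ/kg


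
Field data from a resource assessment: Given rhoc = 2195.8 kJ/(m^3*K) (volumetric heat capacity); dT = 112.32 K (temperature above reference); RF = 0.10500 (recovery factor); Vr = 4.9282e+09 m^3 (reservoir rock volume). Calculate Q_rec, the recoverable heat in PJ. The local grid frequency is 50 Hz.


Step 1: Q_s = Vr*rhoc*dT/1e12 = 4.9282e+09*2195.8*112.32/1e12 = 1215.453 PJ
Step 2: Q_rec = Q_s * RF = 1215.453 * 0.105 = 127.62 PJ
Q_rec = 127.62 PJ


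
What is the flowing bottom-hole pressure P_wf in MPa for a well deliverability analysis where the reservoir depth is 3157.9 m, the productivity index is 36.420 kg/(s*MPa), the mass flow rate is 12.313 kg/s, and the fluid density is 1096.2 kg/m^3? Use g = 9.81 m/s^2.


Step 1: P_i = rho*g*h/1e6 = 1096.2*9.81*3157.9/1e6 = 33.95918 MPa
Step 2: P_wf = P_i - mdot/PI = 33.95918 - 12.313/36.42 = 33.621 MPa
P_wf = 33.621 MPa


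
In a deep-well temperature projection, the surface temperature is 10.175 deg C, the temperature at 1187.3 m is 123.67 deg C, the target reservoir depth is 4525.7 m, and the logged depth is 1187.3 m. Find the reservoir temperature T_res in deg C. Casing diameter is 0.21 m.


Step 1: grad = (T_d1 - T_surf)/d1 * 1000 = (123.67 - 10.175)/1187.3 * 1000 = 95.59084 deg C/km
Step 2: T_res = T_surf + grad*d2/1000 = 10.175 + 95.59084*4525.7/1000 = 442.79 deg C
T_res = 442.79 deg C


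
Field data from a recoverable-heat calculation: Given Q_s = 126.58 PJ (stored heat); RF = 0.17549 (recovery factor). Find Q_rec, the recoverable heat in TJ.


Q_rec = Q_s * RF
Q_rec = 126.58 * 0.17549
Q_rec = 22.21352 PJ
Convert: 22.21352 PJ * 1000.0 = 22214 TJ
Q_rec = 22214 TJ


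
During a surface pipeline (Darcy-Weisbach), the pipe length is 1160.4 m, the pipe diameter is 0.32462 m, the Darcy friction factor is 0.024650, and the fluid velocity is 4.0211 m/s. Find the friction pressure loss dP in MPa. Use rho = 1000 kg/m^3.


dP = f * (L/D) * (rho*vel^2/2) / 1000
dP = 0.024650 * (1160.4/0.32462) * (1000*4.0211^2/2) / 1000
dP = 712.3757 kPa
Convert: 712.3757 kPa * 0.001 = 0.71238 MPa
dP = 0.71238 MPa


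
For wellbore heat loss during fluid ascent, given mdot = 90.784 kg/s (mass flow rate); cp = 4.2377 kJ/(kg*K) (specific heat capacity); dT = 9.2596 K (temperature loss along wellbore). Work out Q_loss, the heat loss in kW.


Q_loss = mdot * cp * dT
Q_loss = 90.784 * 4.2377 * 9.2596
Q_loss = 3562.3 kW


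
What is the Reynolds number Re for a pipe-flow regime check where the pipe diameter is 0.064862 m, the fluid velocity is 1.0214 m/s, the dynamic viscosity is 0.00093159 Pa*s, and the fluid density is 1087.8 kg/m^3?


Re = rho * vel * D / mu
Re = 1087.8 * 1.0214 * 0.064862 / 0.00093159
Re = 77359


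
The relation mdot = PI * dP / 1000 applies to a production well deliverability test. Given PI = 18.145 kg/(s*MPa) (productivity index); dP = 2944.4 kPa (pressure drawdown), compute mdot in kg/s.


mdot = PI * dP / 1000
mdot = 18.145 * 2944.4 / 1000
mdot = 53.426 kg/s


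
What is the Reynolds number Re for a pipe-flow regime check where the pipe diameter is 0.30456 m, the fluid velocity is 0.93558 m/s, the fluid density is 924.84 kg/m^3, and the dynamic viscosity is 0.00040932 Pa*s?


Re = rho * vel * D / mu
Re = 924.84 * 0.93558 * 0.30456 / 0.00040932
Re = 6.4381e+05


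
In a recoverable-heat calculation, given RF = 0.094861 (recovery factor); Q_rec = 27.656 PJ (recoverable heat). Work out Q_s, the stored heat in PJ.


Q_s = Q_rec / RF
Q_s = 27.656 / 0.094861
Q_s = 291.54 PJ


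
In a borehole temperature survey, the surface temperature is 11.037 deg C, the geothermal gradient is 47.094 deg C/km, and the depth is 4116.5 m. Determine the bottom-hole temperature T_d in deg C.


T_d = T_surf + grad * d / 1000
T_d = 11.037 + 47.094 * 4116.5 / 1000
T_d = 204.90 deg C


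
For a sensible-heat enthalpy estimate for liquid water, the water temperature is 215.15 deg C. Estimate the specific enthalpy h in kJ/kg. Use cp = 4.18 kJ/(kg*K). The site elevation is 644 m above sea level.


h = cp * T
h = 4.18 * 215.15
h = 899.33 kJ/kg


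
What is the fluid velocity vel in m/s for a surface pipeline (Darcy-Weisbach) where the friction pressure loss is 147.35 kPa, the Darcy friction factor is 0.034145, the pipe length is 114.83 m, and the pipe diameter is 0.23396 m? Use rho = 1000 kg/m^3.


vel = sqrt(dP*1000*2*D / (f*L*rho))
vel = sqrt(147.35*1000*2*0.23396 / (0.034145*114.83*1000))
vel = 4.1934 m/s


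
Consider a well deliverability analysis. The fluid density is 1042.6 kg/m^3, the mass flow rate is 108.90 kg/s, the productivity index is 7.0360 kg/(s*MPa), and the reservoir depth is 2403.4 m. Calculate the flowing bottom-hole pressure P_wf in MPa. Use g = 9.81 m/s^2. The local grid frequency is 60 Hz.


Step 1: P_i = rho*g*h/1e6 = 1042.6*9.81*2403.4/1e6 = 24.58175 MPa
Step 2: P_wf = P_i - mdot/PI = 24.58175 - 108.9/7.036 = 9.1042 MPa
P_wf = 9.1042 MPa


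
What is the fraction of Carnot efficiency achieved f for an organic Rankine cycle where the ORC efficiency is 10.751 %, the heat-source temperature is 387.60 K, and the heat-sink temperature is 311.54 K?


f = (eta_orc/100) / (1 - Tc/Th)
f = (10.751/100) / (1 - 311.54/387.60)
f = 0.54787


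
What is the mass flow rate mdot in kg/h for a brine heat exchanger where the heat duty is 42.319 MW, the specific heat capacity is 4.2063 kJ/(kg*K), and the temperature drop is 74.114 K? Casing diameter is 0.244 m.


mdot = Q * 1000 / (cp * dT)
mdot = 42.319 * 1000 / (4.2063 * 74.114)
mdot = 135.7485 kg/s
Convert: 135.7485 kg/s * 3600.0 = 4.8869e+05 kg/h
mdot = 4.8869e+05 kg/h


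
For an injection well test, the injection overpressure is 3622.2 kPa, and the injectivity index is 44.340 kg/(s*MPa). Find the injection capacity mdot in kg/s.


mdot = II * dP / 1000
mdot = 44.340 * 3622.2 / 1000
mdot = 160.61 kg/s


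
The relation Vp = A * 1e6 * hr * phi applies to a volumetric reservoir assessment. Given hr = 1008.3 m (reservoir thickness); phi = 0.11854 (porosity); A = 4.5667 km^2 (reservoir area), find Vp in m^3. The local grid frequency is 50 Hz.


Vp = A * 1e6 * hr * phi
Vp = 4.5667 * 1e6 * 1008.3 * 0.11854
Vp = 5.4583e+08 m^3


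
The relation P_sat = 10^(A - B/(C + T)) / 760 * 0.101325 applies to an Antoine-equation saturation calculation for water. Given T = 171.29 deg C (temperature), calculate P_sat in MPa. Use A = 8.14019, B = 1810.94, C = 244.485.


P_sat = 10^(A - B/(C + T)) / 760 * 0.101325
P_sat = 10^(8.14019 - 1810.94/(244.485 + 171.29)) / 760 * 0.101325
P_sat = 0.81193 MPa


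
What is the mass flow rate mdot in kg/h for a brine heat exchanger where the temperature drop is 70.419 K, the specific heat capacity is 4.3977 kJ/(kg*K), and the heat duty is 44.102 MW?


mdot = Q * 1000 / (cp * dT)
mdot = 44.102 * 1000 / (4.3977 * 70.419)
mdot = 142.4108 kg/s
Convert: 142.4108 kg/s * 3600.0 = 5.1268e+05 kg/h
mdot = 5.1268e+05 kg/h


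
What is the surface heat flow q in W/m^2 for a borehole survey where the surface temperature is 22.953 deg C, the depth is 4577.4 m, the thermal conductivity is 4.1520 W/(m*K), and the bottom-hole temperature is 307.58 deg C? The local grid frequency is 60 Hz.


Step 1: grad = (T_d - T_surf)/d * 1000 = (307.58 - 22.953)/4577.4 * 1000 = 62.18093 deg C/km
Step 2: q = k * grad / 1000 = 4.152 * 62.18093 / 1000 = 0.25818 W/m^2
q = 0.25818 W/m^2


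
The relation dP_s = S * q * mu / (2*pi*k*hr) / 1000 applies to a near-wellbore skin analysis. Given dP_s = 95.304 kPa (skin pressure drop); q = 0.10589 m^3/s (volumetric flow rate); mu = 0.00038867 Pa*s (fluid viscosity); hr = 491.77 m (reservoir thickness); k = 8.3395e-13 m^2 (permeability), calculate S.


S = dP_s * 1000 * 2*pi*k*hr / (q*mu)
S = 95.304 * 1000 * 2*pi*8.3395e-13*491.77 / (0.10589*0.00038867)
S = 5.9670


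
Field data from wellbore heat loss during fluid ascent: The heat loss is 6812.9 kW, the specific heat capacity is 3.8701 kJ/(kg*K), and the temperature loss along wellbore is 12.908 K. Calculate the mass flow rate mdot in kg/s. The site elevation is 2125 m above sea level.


mdot = Q_loss / (cp * dT)
mdot = 6812.9 / (3.8701 * 12.908)
mdot = 136.38 kg/s


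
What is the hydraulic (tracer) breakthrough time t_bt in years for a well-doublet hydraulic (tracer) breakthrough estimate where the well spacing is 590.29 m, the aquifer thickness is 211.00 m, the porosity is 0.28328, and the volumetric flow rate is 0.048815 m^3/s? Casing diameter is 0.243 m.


t_bt = pi * hr * phi * L^2 / (3 * Qv) / (365.25*86400)
t_bt = pi * 211.00 * 0.28328 * 590.29^2 / (3 * 0.048815) / (365.25*86400)
t_bt = 14.158 years


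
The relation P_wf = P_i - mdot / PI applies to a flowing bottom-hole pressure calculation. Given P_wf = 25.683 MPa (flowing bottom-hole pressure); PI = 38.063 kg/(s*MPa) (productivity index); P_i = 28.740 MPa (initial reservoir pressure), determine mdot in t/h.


mdot = (P_i - P_wf) * PI
mdot = (28.740 - 25.683) * 38.063
mdot = 116.3586 kg/s
Convert: 116.3586 kg/s * 3.6 = 418.89 t/h
mdot = 418.89 t/h


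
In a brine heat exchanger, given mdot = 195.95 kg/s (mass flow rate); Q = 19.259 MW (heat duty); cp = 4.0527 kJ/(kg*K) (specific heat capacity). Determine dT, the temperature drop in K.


dT = Q * 1000 / (mdot * cp)
dT = 19.259 * 1000 / (195.95 * 4.0527)
dT = 24.252 K


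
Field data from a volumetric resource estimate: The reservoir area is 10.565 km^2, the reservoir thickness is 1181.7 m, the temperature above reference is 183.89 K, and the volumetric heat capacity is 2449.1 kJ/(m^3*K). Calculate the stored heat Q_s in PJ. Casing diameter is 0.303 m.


Step 1: Vr = A*1e6*hr = 10.565*1e6*1181.7 = 1.248466e+10 m^3
Step 2: Q_s = Vr*rhoc*dT/1e12 = 1.248466e+10*2449.1*183.89/1e12 = 5622.7 PJ
Q_s = 5622.7 PJ


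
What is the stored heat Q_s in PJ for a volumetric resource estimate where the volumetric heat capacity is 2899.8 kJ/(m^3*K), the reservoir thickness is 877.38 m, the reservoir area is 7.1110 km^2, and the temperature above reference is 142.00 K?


Step 1: Vr = A*1e6*hr = 7.111*1e6*877.38 = 6.239049e+09 m^3
Step 2: Q_s = Vr*rhoc*dT/1e12 = 6.239049e+09*2899.8*142.0/1e12 = 2569.1 PJ
Q_s = 2569.1 PJ


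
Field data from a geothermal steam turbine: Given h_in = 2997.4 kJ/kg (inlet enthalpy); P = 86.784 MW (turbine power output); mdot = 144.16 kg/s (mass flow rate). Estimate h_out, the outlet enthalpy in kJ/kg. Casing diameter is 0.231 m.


h_out = h_in - P * 1000 / mdot
h_out = 2997.4 - 86.784 * 1000 / 144.16
h_out = 2395.4 kJ/kg


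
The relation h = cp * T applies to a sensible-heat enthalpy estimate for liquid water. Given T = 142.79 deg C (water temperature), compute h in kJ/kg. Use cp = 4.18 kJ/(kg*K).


h = cp * T
h = 4.18 * 142.79
h = 596.86 kJ/kg


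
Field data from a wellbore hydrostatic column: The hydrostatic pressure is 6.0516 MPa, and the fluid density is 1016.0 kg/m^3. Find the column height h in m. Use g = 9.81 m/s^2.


h = P * 1e6 / (g * rho)
h = 6.0516 * 1e6 / (9.81 * 1016.0)
h = 607.17 m


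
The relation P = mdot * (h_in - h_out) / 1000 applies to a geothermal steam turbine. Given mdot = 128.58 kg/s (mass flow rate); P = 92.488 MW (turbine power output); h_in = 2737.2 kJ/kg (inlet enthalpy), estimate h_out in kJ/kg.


h_out = h_in - P * 1000 / mdot
h_out = 2737.2 - 92.488 * 1000 / 128.58
h_out = 2017.9 kJ/kg


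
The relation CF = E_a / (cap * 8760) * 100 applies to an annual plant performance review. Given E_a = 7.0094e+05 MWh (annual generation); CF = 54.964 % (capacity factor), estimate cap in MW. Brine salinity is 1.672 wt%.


cap = E_a / (CF/100 * 8760)
cap = 7.0094e+05 / (54.964/100 * 8760)
cap = 145.58 MW


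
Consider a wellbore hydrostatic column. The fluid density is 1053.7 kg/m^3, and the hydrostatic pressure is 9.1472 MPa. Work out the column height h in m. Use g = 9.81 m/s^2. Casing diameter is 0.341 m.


h = P * 1e6 / (g * rho)
h = 9.1472 * 1e6 / (9.81 * 1053.7)
h = 884.92 m


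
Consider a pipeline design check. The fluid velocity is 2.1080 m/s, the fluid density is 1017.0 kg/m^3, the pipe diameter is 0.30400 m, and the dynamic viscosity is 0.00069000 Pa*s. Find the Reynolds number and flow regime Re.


Step 1: Re = rho*vel*D/mu = 1017.0*2.108*0.304/0.00069 = 9.4453e+05
Step 2: Re = 9.4453e+05 > 4000, so flow is turbulent.
Re = 9.4453e+05 (turbulent)


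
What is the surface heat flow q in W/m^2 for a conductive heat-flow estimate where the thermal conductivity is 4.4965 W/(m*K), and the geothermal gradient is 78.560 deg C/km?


q = k * grad / 1000
q = 4.4965 * 78.560 / 1000
q = 0.35325 W/m^2


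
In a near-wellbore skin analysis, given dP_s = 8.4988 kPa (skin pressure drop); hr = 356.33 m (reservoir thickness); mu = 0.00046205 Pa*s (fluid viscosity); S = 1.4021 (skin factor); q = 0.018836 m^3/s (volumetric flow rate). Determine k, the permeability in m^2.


k = S*q*mu / (2*pi*dP_s*1000*hr)
k = 1.4021*0.018836*0.00046205 / (2*pi*8.4988*1000*356.33)
k = 6.4131e-13 m^2


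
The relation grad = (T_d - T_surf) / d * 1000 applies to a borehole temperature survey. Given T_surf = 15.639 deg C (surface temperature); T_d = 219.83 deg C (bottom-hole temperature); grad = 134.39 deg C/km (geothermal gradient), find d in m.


d = (T_d - T_surf) / grad * 1000
d = (219.83 - 15.639) / 134.39 * 1000
d = 1519.4 m


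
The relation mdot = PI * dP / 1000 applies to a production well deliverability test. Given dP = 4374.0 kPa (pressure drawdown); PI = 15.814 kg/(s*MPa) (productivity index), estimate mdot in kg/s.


mdot = PI * dP / 1000
mdot = 15.814 * 4374.0 / 1000
mdot = 69.170 kg/s


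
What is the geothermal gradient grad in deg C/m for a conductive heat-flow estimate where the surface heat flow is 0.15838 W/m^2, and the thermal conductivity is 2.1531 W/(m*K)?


grad = q * 1000 / k
grad = 0.15838 * 1000 / 2.1531
grad = 73.55905 deg C/km
Convert: 73.55905 deg C/km * 0.001 = 0.073559 deg C/m
grad = 0.073559 deg C/m


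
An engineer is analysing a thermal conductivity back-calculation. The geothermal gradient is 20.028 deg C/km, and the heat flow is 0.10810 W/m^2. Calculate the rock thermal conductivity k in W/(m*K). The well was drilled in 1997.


k = q / (grad / 1000)
k = 0.10810 / (20.028 / 1000)
k = 5.3974 W/(m*K)


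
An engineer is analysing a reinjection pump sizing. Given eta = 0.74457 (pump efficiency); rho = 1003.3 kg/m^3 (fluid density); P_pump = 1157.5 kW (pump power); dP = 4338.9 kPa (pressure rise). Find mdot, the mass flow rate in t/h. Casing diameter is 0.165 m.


mdot = P_pump * rho * eta / dP
mdot = 1157.5 * 1003.3 * 0.74457 / 4338.9
mdot = 199.2864 kg/s
Convert: 199.2864 kg/s * 3.6 = 717.43 t/h
mdot = 717.43 t/h


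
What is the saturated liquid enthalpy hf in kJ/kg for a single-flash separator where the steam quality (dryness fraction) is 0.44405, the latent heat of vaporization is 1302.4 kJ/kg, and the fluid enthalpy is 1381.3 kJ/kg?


hf = h - x * hfg
hf = 1381.3 - 0.44405 * 1302.4
hf = 802.97 kJ/kg


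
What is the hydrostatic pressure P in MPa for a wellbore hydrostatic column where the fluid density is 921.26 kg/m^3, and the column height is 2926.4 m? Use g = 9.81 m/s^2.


P = rho * g * h / 1e6
P = 921.26 * 9.81 * 2926.4 / 1e6
P = 26.448 MPa


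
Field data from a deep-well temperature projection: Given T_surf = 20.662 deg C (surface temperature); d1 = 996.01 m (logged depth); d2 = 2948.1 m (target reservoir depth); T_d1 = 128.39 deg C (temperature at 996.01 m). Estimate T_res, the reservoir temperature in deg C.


Step 1: grad = (T_d1 - T_surf)/d1 * 1000 = (128.39 - 20.662)/996.01 * 1000 = 108.1596 deg C/km
Step 2: T_res = T_surf + grad*d2/1000 = 20.662 + 108.1596*2948.1/1000 = 339.53 deg C
T_res = 339.53 deg C


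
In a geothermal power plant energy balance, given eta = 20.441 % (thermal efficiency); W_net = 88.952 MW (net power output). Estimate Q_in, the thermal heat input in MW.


Q_in = W_net / (eta / 100)
Q_in = 88.952 / (20.441 / 100)
Q_in = 435.16 MW


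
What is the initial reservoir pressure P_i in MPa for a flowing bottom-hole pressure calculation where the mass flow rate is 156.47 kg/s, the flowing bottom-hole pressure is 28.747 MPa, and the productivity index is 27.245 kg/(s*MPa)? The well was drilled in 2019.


P_i = P_wf + mdot / PI
P_i = 28.747 + 156.47 / 27.245
P_i = 34.490 MPa


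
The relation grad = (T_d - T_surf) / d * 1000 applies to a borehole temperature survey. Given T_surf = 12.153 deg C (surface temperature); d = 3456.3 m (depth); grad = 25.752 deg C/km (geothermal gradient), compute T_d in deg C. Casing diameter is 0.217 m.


T_d = T_surf + grad * d / 1000
T_d = 12.153 + 25.752 * 3456.3 / 1000
T_d = 101.16 deg C


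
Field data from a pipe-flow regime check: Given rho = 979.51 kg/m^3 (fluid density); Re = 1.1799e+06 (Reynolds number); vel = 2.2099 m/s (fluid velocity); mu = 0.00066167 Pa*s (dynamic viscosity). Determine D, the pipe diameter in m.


D = Re * mu / (rho * vel)
D = 1.1799e+06 * 0.00066167 / (979.51 * 2.2099)
D = 0.36067 m


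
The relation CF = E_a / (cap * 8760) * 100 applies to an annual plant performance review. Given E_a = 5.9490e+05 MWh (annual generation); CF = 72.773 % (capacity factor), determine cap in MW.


cap = E_a / (CF/100 * 8760)
cap = 5.9490e+05 / (72.773/100 * 8760)
cap = 93.319 MW


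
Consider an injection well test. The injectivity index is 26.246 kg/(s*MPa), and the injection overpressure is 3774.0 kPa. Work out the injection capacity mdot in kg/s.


mdot = II * dP / 1000
mdot = 26.246 * 3774.0 / 1000
mdot = 99.052 kg/s


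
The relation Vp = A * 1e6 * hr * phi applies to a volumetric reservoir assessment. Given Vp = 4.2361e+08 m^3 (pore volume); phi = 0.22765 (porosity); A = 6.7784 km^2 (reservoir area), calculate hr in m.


hr = Vp / (A * 1e6 * phi)
hr = 4.2361e+08 / (6.7784 * 1e6 * 0.22765)
hr = 274.52 m


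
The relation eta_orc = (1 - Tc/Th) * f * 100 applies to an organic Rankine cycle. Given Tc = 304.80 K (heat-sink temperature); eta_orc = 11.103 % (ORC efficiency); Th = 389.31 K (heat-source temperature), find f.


f = (eta_orc/100) / (1 - Tc/Th)
f = (11.103/100) / (1 - 304.80/389.31)
f = 0.51148


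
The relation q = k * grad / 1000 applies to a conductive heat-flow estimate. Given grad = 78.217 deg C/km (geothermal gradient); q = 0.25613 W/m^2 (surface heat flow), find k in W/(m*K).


k = q * 1000 / grad
k = 0.25613 * 1000 / 78.217
k = 3.2746 W/(m*K)


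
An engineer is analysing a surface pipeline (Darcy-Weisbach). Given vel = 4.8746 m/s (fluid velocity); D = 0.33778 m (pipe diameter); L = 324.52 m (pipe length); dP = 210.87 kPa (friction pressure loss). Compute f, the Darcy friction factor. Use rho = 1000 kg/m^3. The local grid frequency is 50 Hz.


f = dP*1000 / ((L/D)*(rho*vel^2/2))
f = 210.87*1000 / ((324.52/0.33778)*(1000*4.8746^2/2))
f = 0.018474


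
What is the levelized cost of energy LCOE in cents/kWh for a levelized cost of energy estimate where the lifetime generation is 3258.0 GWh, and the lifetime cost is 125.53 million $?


LCOE = C_tot / E_tot * 100
LCOE = 125.53 / 3258.0 * 100
LCOE = 3.8530 cents/kWh


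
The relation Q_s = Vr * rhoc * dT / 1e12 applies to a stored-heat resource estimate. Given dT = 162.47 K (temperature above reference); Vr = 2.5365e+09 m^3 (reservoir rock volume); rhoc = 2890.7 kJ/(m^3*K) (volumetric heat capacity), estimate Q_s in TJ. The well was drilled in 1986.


Q_s = Vr * rhoc * dT / 1e12
Q_s = 2.5365e+09 * 2890.7 * 162.47 / 1e12
Q_s = 1191.272 PJ
Convert: 1191.272 PJ * 1000.0 = 1.1913e+06 TJ
Q_s = 1.1913e+06 TJ


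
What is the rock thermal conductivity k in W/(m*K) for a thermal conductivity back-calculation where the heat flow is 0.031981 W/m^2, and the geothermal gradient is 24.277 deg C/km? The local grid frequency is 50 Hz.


k = q / (grad / 1000)
k = 0.031981 / (24.277 / 1000)
k = 1.3173 W/(m*K)


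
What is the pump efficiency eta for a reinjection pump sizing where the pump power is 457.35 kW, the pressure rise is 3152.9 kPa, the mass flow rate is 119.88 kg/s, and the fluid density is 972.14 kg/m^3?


eta = mdot * dP / (rho * P_pump)
eta = 119.88 * 3152.9 / (972.14 * 457.35)
eta = 0.85012
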